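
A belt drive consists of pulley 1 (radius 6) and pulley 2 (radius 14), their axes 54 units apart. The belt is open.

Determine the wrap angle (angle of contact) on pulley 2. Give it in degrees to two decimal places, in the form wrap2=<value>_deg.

open belt: β = asin((r2−r1)/C) = asin(8/54) = 8.5196°
wrap1 = π − 2β = 162.9608°
wrap2 = π + 2β = 197.0392°

wrap2=197.04_deg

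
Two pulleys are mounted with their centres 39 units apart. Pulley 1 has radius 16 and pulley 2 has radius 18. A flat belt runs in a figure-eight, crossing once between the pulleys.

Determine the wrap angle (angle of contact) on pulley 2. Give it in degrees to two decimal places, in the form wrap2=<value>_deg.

crossed belt: β = asin((r1+r2)/C) = asin(34/39) = 60.6679°
wrap1 = wrap2 = π + 2β = 301.3358°

wrap2=301.34_deg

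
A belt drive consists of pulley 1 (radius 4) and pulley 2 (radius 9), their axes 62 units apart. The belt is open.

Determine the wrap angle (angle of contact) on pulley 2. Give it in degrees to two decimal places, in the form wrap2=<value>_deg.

open belt: β = asin((r2−r1)/C) = asin(5/62) = 4.6257°
wrap1 = π − 2β = 170.7487°
wrap2 = π + 2β = 189.2513°

wrap2=189.25_deg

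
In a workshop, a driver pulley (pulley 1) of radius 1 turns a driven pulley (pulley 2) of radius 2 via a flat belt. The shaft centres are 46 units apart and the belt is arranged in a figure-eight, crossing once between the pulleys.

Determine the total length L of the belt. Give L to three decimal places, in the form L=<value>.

crossed belt: β = asin((r1+r2)/C) = asin(3/46) = 3.7393°
wrap1 = wrap2 = π + 2β = 187.4787°
tangent length = C·cosβ = 45.9021
L = (r1+r2)·wrap + 2·C·cosβ = 3·3.2721 + 2·45.9021 = 101.6205

L=101.620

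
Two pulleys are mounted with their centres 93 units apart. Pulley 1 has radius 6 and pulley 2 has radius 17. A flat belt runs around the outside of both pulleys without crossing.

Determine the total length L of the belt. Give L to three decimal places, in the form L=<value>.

open belt: β = asin((r2−r1)/C) = asin(11/93) = 6.7928°
wrap1 = π − 2β = 166.4144°
wrap2 = π + 2β = 193.5856°
tangent length = C·cosβ = 92.3472
L = r1·wrap1 + r2·wrap2 + 2·C·cosβ = 6·2.9045 + 17·3.3787 + 2·92.3472 = 259.5592

L=259.559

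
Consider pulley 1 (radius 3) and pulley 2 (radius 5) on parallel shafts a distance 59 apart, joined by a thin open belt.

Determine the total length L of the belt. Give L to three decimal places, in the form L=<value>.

open belt: β = asin((r2−r1)/C) = asin(2/59) = 1.9426°
wrap1 = π − 2β = 176.1148°
wrap2 = π + 2β = 183.8852°
tangent length = C·cosβ = 58.9661
L = r1·wrap1 + r2·wrap2 + 2·C·cosβ = 3·3.0738 + 5·3.2094 + 2·58.9661 = 143.2005

L=143.201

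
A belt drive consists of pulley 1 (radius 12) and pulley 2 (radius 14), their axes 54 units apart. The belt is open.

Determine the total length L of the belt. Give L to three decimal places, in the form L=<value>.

L=189.755

open belt: β = asin((r2−r1)/C) = asin(2/54) = 2.1226°
wrap1 = π − 2β = 175.7549°
wrap2 = π + 2β = 184.2451°
tangent length = C·cosβ = 53.9630
L = r1·wrap1 + r2·wrap2 + 2·C·cosβ = 12·3.0675 + 14·3.2157 + 2·53.9630 = 189.7555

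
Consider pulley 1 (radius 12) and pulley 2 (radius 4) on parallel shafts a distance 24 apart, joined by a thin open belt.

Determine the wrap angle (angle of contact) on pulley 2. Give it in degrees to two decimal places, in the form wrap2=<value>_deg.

open belt: β = asin((r2−r1)/C) = asin(-8/24) = -19.4712°
wrap1 = π − 2β = 218.9424°
wrap2 = π + 2β = 141.0576°

wrap2=141.06_deg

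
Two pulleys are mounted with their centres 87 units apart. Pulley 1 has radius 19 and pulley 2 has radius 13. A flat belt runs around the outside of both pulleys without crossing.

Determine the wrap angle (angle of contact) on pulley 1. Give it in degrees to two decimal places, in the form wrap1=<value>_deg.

open belt: β = asin((r2−r1)/C) = asin(-6/87) = -3.9546°
wrap1 = π − 2β = 187.9091°
wrap2 = π + 2β = 172.0909°

wrap1=187.91_deg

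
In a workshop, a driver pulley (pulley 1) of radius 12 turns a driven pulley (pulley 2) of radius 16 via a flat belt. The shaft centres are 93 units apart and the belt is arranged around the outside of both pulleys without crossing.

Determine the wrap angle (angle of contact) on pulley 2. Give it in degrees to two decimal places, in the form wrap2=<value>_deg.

open belt: β = asin((r2−r1)/C) = asin(4/93) = 2.4651°
wrap1 = π − 2β = 175.0698°
wrap2 = π + 2β = 184.9302°

wrap2=184.93_deg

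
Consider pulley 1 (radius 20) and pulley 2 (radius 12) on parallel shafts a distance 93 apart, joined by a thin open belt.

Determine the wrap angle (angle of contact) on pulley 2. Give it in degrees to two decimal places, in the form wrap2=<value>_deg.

open belt: β = asin((r2−r1)/C) = asin(-8/93) = -4.9348°
wrap1 = π − 2β = 189.8695°
wrap2 = π + 2β = 170.1305°

wrap2=170.13_deg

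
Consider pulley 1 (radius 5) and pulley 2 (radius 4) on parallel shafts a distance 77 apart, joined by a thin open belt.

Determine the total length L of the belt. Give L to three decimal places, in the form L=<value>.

open belt: β = asin((r2−r1)/C) = asin(-1/77) = -0.7441°
wrap1 = π − 2β = 181.4882°
wrap2 = π + 2β = 178.5118°
tangent length = C·cosβ = 76.9935
L = r1·wrap1 + r2·wrap2 + 2·C·cosβ = 5·3.1676 + 4·3.1156 + 2·76.9935 = 182.2873

L=182.287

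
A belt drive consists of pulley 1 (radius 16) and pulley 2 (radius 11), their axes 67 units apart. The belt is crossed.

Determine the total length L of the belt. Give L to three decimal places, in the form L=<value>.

L=229.859

crossed belt: β = asin((r1+r2)/C) = asin(27/67) = 23.7649°
wrap1 = wrap2 = π + 2β = 227.5298°
tangent length = C·cosβ = 61.3188
L = (r1+r2)·wrap + 2·C·cosβ = 27·3.9711 + 2·61.3188 = 229.8586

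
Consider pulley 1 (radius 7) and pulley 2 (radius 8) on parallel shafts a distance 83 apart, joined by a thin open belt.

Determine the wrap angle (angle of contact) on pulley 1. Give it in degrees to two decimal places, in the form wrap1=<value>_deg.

wrap1=178.62_deg

open belt: β = asin((r2−r1)/C) = asin(1/83) = 0.6903°
wrap1 = π − 2β = 178.6193°
wrap2 = π + 2β = 181.3807°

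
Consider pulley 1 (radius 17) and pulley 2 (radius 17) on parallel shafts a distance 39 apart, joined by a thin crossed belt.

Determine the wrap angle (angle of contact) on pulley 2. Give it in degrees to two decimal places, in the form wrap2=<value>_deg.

wrap2=301.34_deg

crossed belt: β = asin((r1+r2)/C) = asin(34/39) = 60.6679°
wrap1 = wrap2 = π + 2β = 301.3358°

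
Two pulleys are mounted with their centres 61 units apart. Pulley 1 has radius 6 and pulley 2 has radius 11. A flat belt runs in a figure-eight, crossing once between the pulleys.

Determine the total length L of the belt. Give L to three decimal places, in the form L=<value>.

crossed belt: β = asin((r1+r2)/C) = asin(17/61) = 16.1819°
wrap1 = wrap2 = π + 2β = 212.3639°
tangent length = C·cosβ = 58.5833
L = (r1+r2)·wrap + 2·C·cosβ = 17·3.7064 + 2·58.5833 = 180.1762

L=180.176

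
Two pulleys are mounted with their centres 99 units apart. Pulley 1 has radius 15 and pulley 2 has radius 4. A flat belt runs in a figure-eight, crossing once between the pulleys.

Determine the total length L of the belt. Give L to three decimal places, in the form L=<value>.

L=261.348

crossed belt: β = asin((r1+r2)/C) = asin(19/99) = 11.0648°
wrap1 = wrap2 = π + 2β = 202.1296°
tangent length = C·cosβ = 97.1597
L = (r1+r2)·wrap + 2·C·cosβ = 19·3.5278 + 2·97.1597 = 261.3480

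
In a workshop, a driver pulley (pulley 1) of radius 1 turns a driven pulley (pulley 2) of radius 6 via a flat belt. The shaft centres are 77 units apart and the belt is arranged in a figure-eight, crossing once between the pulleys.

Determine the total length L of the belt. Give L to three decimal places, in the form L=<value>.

crossed belt: β = asin((r1+r2)/C) = asin(7/77) = 5.2159°
wrap1 = wrap2 = π + 2β = 190.4318°
tangent length = C·cosβ = 76.6812
L = (r1+r2)·wrap + 2·C·cosβ = 7·3.3237 + 2·76.6812 = 176.6280

L=176.628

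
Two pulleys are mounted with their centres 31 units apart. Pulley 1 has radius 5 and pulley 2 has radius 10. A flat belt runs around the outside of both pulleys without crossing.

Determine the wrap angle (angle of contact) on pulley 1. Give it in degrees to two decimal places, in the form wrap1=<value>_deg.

wrap1=161.44_deg

open belt: β = asin((r2−r1)/C) = asin(5/31) = 9.2818°
wrap1 = π − 2β = 161.4364°
wrap2 = π + 2β = 198.5636°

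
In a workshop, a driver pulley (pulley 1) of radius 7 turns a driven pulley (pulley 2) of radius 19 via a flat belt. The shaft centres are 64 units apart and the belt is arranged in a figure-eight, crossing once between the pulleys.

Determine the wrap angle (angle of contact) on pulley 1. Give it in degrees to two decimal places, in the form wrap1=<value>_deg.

crossed belt: β = asin((r1+r2)/C) = asin(26/64) = 23.9695°
wrap1 = wrap2 = π + 2β = 227.9390°

wrap1=227.94_deg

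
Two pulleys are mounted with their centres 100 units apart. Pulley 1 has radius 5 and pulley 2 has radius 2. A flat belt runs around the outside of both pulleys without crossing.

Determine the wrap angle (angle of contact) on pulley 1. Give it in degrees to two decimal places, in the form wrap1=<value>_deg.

open belt: β = asin((r2−r1)/C) = asin(-3/100) = -1.7191°
wrap1 = π − 2β = 183.4383°
wrap2 = π + 2β = 176.5617°

wrap1=183.44_deg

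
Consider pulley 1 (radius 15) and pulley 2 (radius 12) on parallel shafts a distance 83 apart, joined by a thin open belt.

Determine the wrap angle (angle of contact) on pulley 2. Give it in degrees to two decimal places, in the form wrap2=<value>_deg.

open belt: β = asin((r2−r1)/C) = asin(-3/83) = -2.0714°
wrap1 = π − 2β = 184.1428°
wrap2 = π + 2β = 175.8572°

wrap2=175.86_deg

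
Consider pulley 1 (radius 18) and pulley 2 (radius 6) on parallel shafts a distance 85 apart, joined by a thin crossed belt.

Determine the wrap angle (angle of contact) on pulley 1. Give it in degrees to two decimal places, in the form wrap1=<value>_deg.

crossed belt: β = asin((r1+r2)/C) = asin(24/85) = 16.4007°
wrap1 = wrap2 = π + 2β = 212.8014°

wrap1=212.80_deg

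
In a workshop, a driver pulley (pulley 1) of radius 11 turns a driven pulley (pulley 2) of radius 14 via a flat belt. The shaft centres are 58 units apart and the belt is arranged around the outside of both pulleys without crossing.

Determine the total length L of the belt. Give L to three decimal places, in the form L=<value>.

L=194.695

open belt: β = asin((r2−r1)/C) = asin(3/58) = 2.9649°
wrap1 = π − 2β = 174.0702°
wrap2 = π + 2β = 185.9298°
tangent length = C·cosβ = 57.9224
L = r1·wrap1 + r2·wrap2 + 2·C·cosβ = 11·3.0381 + 14·3.2451 + 2·57.9224 = 194.6950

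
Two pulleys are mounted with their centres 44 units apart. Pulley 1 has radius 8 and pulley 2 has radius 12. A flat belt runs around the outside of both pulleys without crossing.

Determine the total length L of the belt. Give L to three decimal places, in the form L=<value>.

open belt: β = asin((r2−r1)/C) = asin(4/44) = 5.2159°
wrap1 = π − 2β = 169.5682°
wrap2 = π + 2β = 190.4318°
tangent length = C·cosβ = 43.8178
L = r1·wrap1 + r2·wrap2 + 2·C·cosβ = 8·2.9595 + 12·3.3237 + 2·43.8178 = 151.1957

L=151.196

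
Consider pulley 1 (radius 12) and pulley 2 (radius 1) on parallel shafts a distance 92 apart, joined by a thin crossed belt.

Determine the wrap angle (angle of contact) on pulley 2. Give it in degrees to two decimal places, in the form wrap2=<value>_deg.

wrap2=196.25_deg

crossed belt: β = asin((r1+r2)/C) = asin(13/92) = 8.1233°
wrap1 = wrap2 = π + 2β = 196.2467°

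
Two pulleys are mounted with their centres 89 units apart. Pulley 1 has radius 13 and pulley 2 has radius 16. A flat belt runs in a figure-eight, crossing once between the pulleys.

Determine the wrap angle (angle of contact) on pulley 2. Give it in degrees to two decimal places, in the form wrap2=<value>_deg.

crossed belt: β = asin((r1+r2)/C) = asin(29/89) = 19.0166°
wrap1 = wrap2 = π + 2β = 218.0333°

wrap2=218.03_deg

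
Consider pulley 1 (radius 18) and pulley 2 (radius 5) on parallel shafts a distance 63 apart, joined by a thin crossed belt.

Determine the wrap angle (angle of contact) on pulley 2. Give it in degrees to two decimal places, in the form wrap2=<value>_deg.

wrap2=222.82_deg

crossed belt: β = asin((r1+r2)/C) = asin(23/63) = 21.4125°
wrap1 = wrap2 = π + 2β = 222.8249°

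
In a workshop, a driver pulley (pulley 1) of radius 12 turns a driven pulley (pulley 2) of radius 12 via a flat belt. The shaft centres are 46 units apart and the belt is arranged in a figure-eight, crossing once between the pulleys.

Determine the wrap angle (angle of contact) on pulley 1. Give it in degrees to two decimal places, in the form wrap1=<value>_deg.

wrap1=242.90_deg

crossed belt: β = asin((r1+r2)/C) = asin(24/46) = 31.4490°
wrap1 = wrap2 = π + 2β = 242.8980°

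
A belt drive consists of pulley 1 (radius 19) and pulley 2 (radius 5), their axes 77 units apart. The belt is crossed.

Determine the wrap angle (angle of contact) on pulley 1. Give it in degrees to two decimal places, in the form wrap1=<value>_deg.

wrap1=216.32_deg

crossed belt: β = asin((r1+r2)/C) = asin(24/77) = 18.1610°
wrap1 = wrap2 = π + 2β = 216.3220°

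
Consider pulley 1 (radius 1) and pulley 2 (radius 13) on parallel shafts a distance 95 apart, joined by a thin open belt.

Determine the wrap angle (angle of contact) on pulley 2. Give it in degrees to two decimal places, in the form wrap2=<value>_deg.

wrap2=194.51_deg

open belt: β = asin((r2−r1)/C) = asin(12/95) = 7.2567°
wrap1 = π − 2β = 165.4865°
wrap2 = π + 2β = 194.5135°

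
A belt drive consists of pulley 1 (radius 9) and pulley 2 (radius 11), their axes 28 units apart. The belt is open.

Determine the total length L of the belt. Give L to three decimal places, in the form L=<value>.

open belt: β = asin((r2−r1)/C) = asin(2/28) = 4.0960°
wrap1 = π − 2β = 171.8079°
wrap2 = π + 2β = 188.1921°
tangent length = C·cosβ = 27.9285
L = r1·wrap1 + r2·wrap2 + 2·C·cosβ = 9·2.9986 + 11·3.2846 + 2·27.9285 = 118.9748

L=118.975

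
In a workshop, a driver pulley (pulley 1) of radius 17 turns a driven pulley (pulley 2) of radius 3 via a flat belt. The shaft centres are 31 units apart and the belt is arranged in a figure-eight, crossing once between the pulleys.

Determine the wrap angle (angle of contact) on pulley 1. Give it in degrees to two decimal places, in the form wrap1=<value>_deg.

wrap1=260.36_deg

crossed belt: β = asin((r1+r2)/C) = asin(20/31) = 40.1778°
wrap1 = wrap2 = π + 2β = 260.3555°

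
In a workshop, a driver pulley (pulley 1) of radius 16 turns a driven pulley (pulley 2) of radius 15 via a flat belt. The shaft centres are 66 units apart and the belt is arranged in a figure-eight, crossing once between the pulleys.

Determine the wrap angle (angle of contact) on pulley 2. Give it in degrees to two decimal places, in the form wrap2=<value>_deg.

wrap2=236.03_deg

crossed belt: β = asin((r1+r2)/C) = asin(31/66) = 28.0146°
wrap1 = wrap2 = π + 2β = 236.0293°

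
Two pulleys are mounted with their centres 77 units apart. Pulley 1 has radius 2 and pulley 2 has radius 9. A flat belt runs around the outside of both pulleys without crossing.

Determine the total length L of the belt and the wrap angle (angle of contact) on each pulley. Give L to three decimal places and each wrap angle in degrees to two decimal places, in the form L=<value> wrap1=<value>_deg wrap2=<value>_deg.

open belt: β = asin((r2−r1)/C) = asin(7/77) = 5.2159°
wrap1 = π − 2β = 169.5682°
wrap2 = π + 2β = 190.4318°
tangent length = C·cosβ = 76.6812
L = r1·wrap1 + r2·wrap2 + 2·C·cosβ = 2·2.9595 + 9·3.3237 + 2·76.6812 = 189.1943

L=189.194 wrap1=169.57_deg wrap2=190.43_deg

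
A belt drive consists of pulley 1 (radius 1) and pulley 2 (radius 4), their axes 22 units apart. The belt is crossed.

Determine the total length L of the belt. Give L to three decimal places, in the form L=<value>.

L=60.849

crossed belt: β = asin((r1+r2)/C) = asin(5/22) = 13.1366°
wrap1 = wrap2 = π + 2β = 206.2731°
tangent length = C·cosβ = 21.4243
L = (r1+r2)·wrap + 2·C·cosβ = 5·3.6001 + 2·21.4243 = 60.8493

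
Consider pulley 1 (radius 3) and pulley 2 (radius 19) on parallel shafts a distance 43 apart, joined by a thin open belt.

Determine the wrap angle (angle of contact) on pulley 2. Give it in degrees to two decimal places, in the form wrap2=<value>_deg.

open belt: β = asin((r2−r1)/C) = asin(16/43) = 21.8448°
wrap1 = π − 2β = 136.3105°
wrap2 = π + 2β = 223.6895°

wrap2=223.69_deg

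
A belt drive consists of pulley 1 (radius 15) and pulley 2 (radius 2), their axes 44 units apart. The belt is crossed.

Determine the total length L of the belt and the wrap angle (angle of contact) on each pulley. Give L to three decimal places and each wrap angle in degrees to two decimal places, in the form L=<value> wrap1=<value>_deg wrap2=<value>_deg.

L=148.061 wrap1=225.46_deg wrap2=225.46_deg

crossed belt: β = asin((r1+r2)/C) = asin(17/44) = 22.7284°
wrap1 = wrap2 = π + 2β = 225.4568°
tangent length = C·cosβ = 40.5832
L = (r1+r2)·wrap + 2·C·cosβ = 17·3.9350 + 2·40.5832 = 148.0609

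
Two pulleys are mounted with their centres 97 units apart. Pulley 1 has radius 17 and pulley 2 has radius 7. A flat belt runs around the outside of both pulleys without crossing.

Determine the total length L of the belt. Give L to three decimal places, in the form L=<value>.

open belt: β = asin((r2−r1)/C) = asin(-10/97) = -5.9173°
wrap1 = π − 2β = 191.8346°
wrap2 = π + 2β = 168.1654°
tangent length = C·cosβ = 96.4832
L = r1·wrap1 + r2·wrap2 + 2·C·cosβ = 17·3.3481 + 7·2.9350 + 2·96.4832 = 270.4301

L=270.430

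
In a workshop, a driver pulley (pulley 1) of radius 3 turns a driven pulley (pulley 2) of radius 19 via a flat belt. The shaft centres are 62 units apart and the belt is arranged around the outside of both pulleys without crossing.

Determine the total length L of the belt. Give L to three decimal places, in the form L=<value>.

L=197.267

open belt: β = asin((r2−r1)/C) = asin(16/62) = 14.9552°
wrap1 = π − 2β = 150.0895°
wrap2 = π + 2β = 209.9105°
tangent length = C·cosβ = 59.8999
L = r1·wrap1 + r2·wrap2 + 2·C·cosβ = 3·2.6196 + 19·3.6636 + 2·59.8999 = 197.2675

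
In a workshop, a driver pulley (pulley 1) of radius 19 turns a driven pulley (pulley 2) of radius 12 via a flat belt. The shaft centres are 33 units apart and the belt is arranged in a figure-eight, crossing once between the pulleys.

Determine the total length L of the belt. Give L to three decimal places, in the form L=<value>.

L=195.710

crossed belt: β = asin((r1+r2)/C) = asin(31/33) = 69.9500°
wrap1 = wrap2 = π + 2β = 319.9000°
tangent length = C·cosβ = 11.3137
L = (r1+r2)·wrap + 2·C·cosβ = 31·5.5833 + 2·11.3137 = 195.7100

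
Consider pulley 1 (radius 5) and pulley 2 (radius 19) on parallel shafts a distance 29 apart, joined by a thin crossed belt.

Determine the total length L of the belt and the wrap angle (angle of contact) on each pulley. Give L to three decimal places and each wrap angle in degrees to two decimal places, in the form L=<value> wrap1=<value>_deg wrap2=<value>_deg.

crossed belt: β = asin((r1+r2)/C) = asin(24/29) = 55.8516°
wrap1 = wrap2 = π + 2β = 291.7032°
tangent length = C·cosβ = 16.2788
L = (r1+r2)·wrap + 2·C·cosβ = 24·5.0912 + 2·16.2788 = 154.7460

L=154.746 wrap1=291.70_deg wrap2=291.70_deg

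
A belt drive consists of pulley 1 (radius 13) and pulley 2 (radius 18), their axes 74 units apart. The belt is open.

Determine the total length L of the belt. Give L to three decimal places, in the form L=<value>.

L=245.727

open belt: β = asin((r2−r1)/C) = asin(5/74) = 3.8743°
wrap1 = π − 2β = 172.2514°
wrap2 = π + 2β = 187.7486°
tangent length = C·cosβ = 73.8309
L = r1·wrap1 + r2·wrap2 + 2·C·cosβ = 13·3.0064 + 18·3.2768 + 2·73.8309 = 245.7273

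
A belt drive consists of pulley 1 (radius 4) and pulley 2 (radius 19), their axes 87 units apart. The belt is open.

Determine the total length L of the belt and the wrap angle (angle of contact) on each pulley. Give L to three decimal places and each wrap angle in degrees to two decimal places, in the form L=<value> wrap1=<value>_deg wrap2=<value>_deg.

L=248.849 wrap1=160.14_deg wrap2=199.86_deg

open belt: β = asin((r2−r1)/C) = asin(15/87) = 9.9282°
wrap1 = π − 2β = 160.1436°
wrap2 = π + 2β = 199.8564°
tangent length = C·cosβ = 85.6971
L = r1·wrap1 + r2·wrap2 + 2·C·cosβ = 4·2.7950 + 19·3.4882 + 2·85.6971 = 248.8493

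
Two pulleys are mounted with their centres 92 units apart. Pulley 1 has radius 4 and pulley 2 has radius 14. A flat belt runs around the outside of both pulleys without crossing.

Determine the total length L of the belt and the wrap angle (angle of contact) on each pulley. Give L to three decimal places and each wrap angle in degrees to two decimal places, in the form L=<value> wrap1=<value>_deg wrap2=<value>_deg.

open belt: β = asin((r2−r1)/C) = asin(10/92) = 6.2401°
wrap1 = π − 2β = 167.5197°
wrap2 = π + 2β = 192.4803°
tangent length = C·cosβ = 91.4549
L = r1·wrap1 + r2·wrap2 + 2·C·cosβ = 4·2.9238 + 14·3.3594 + 2·91.4549 = 241.6367

L=241.637 wrap1=167.52_deg wrap2=192.48_deg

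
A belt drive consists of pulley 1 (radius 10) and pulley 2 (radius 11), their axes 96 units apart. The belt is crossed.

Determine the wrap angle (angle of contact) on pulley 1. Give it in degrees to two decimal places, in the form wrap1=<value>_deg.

crossed belt: β = asin((r1+r2)/C) = asin(21/96) = 12.6356°
wrap1 = wrap2 = π + 2β = 205.2713°

wrap1=205.27_deg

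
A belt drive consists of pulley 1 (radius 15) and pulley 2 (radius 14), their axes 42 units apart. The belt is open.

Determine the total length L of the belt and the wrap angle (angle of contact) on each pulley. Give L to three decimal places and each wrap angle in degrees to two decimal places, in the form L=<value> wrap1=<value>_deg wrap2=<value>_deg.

L=175.130 wrap1=182.73_deg wrap2=177.27_deg

open belt: β = asin((r2−r1)/C) = asin(-1/42) = -1.3643°
wrap1 = π − 2β = 182.7286°
wrap2 = π + 2β = 177.2714°
tangent length = C·cosβ = 41.9881
L = r1·wrap1 + r2·wrap2 + 2·C·cosβ = 15·3.1892 + 14·3.0940 + 2·41.9881 = 175.1300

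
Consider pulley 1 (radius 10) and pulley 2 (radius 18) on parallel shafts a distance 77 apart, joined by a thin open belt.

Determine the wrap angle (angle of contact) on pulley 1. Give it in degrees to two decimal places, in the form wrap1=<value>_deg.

open belt: β = asin((r2−r1)/C) = asin(8/77) = 5.9636°
wrap1 = π − 2β = 168.0729°
wrap2 = π + 2β = 191.9271°

wrap1=168.07_deg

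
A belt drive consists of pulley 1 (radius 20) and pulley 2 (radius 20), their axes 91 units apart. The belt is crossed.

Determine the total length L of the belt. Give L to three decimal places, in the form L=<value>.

L=325.547

crossed belt: β = asin((r1+r2)/C) = asin(40/91) = 26.0758°
wrap1 = wrap2 = π + 2β = 232.1517°
tangent length = C·cosβ = 81.7374
L = (r1+r2)·wrap + 2·C·cosβ = 40·4.0518 + 2·81.7374 = 325.5472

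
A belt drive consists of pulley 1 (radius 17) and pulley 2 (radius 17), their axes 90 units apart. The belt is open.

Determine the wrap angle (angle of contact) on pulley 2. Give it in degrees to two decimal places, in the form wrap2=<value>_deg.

wrap2=180.00_deg

open belt: β = asin((r2−r1)/C) = asin(0/90) = 0.0000°
wrap1 = π − 2β = 180.0000°
wrap2 = π + 2β = 180.0000°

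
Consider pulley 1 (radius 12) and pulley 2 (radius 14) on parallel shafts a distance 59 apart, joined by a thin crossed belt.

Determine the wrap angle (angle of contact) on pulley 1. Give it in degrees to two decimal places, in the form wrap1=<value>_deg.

crossed belt: β = asin((r1+r2)/C) = asin(26/59) = 26.1471°
wrap1 = wrap2 = π + 2β = 232.2943°

wrap1=232.29_deg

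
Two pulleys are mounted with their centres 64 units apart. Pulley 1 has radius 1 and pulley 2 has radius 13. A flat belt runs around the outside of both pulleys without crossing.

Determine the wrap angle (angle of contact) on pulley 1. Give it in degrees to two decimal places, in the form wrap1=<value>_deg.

wrap1=158.39_deg

open belt: β = asin((r2−r1)/C) = asin(12/64) = 10.8069°
wrap1 = π − 2β = 158.3862°
wrap2 = π + 2β = 201.6138°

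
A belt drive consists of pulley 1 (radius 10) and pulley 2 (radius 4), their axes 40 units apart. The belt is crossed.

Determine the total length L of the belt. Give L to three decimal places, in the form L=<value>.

crossed belt: β = asin((r1+r2)/C) = asin(14/40) = 20.4873°
wrap1 = wrap2 = π + 2β = 220.9746°
tangent length = C·cosβ = 37.4700
L = (r1+r2)·wrap + 2·C·cosβ = 14·3.8567 + 2·37.4700 = 128.9343

L=128.934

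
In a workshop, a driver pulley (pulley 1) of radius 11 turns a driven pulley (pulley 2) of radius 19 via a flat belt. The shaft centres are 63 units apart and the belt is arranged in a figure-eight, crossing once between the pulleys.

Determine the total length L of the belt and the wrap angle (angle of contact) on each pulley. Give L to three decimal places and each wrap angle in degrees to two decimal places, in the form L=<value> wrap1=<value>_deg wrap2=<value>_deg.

crossed belt: β = asin((r1+r2)/C) = asin(30/63) = 28.4369°
wrap1 = wrap2 = π + 2β = 236.8738°
tangent length = C·cosβ = 55.3986
L = (r1+r2)·wrap + 2·C·cosβ = 30·4.1342 + 2·55.3986 = 234.8239

L=234.824 wrap1=236.87_deg wrap2=236.87_deg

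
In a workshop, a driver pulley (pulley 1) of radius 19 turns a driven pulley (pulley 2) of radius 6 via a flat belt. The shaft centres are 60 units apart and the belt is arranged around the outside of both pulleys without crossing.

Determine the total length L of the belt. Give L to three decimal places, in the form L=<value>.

L=201.368

open belt: β = asin((r2−r1)/C) = asin(-13/60) = -12.5133°
wrap1 = π − 2β = 205.0267°
wrap2 = π + 2β = 154.9733°
tangent length = C·cosβ = 58.5747
L = r1·wrap1 + r2·wrap2 + 2·C·cosβ = 19·3.5784 + 6·2.7048 + 2·58.5747 = 201.3677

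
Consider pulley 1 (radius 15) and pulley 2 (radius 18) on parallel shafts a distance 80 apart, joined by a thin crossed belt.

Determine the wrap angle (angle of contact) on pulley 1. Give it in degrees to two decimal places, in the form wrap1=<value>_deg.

wrap1=228.72_deg

crossed belt: β = asin((r1+r2)/C) = asin(33/80) = 24.3620°
wrap1 = wrap2 = π + 2β = 228.7240°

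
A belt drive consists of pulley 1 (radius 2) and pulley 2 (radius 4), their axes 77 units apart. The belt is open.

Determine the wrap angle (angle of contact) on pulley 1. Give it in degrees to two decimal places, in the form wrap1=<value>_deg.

wrap1=177.02_deg

open belt: β = asin((r2−r1)/C) = asin(2/77) = 1.4884°
wrap1 = π − 2β = 177.0233°
wrap2 = π + 2β = 182.9767°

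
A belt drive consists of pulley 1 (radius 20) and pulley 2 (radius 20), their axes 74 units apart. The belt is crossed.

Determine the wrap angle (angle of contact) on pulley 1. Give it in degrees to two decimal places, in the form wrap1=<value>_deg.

wrap1=245.44_deg

crossed belt: β = asin((r1+r2)/C) = asin(40/74) = 32.7204°
wrap1 = wrap2 = π + 2β = 245.4409°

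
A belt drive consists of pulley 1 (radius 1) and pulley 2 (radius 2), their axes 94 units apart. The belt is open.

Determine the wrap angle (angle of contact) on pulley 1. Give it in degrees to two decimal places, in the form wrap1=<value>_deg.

wrap1=178.78_deg

open belt: β = asin((r2−r1)/C) = asin(1/94) = 0.6095°
wrap1 = π − 2β = 178.7809°
wrap2 = π + 2β = 181.2191°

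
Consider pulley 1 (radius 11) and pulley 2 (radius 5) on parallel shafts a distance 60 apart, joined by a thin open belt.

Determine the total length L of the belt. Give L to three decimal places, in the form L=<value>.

open belt: β = asin((r2−r1)/C) = asin(-6/60) = -5.7392°
wrap1 = π − 2β = 191.4783°
wrap2 = π + 2β = 168.5217°
tangent length = C·cosβ = 59.6992
L = r1·wrap1 + r2·wrap2 + 2·C·cosβ = 11·3.3419 + 5·2.9413 + 2·59.6992 = 170.8660

L=170.866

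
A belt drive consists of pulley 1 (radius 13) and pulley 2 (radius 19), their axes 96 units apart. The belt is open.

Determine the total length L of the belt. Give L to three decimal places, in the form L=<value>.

open belt: β = asin((r2−r1)/C) = asin(6/96) = 3.5833°
wrap1 = π − 2β = 172.8334°
wrap2 = π + 2β = 187.1666°
tangent length = C·cosβ = 95.8123
L = r1·wrap1 + r2·wrap2 + 2·C·cosβ = 13·3.0165 + 19·3.2667 + 2·95.8123 = 292.9061

L=292.906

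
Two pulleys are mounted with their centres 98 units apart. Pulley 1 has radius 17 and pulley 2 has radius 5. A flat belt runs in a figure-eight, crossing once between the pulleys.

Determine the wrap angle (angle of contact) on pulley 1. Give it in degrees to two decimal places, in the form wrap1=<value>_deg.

crossed belt: β = asin((r1+r2)/C) = asin(22/98) = 12.9729°
wrap1 = wrap2 = π + 2β = 205.9458°

wrap1=205.95_deg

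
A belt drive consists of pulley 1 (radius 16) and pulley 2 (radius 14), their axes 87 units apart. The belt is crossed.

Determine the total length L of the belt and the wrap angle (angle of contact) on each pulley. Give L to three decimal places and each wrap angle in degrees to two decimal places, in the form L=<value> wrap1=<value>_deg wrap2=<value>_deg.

L=278.699 wrap1=220.34_deg wrap2=220.34_deg

crossed belt: β = asin((r1+r2)/C) = asin(30/87) = 20.1713°
wrap1 = wrap2 = π + 2β = 220.3425°
tangent length = C·cosβ = 81.6639
L = (r1+r2)·wrap + 2·C·cosβ = 30·3.8457 + 2·81.6639 = 278.6990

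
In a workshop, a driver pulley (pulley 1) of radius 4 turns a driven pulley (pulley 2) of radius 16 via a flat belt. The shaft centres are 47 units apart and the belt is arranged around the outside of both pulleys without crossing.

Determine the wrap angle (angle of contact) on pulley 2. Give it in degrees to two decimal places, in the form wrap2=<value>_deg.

wrap2=209.58_deg

open belt: β = asin((r2−r1)/C) = asin(12/47) = 14.7925°
wrap1 = π − 2β = 150.4150°
wrap2 = π + 2β = 209.5850°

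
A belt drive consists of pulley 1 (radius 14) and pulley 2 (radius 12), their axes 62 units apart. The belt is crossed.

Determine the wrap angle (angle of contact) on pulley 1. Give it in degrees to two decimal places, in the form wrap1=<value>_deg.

crossed belt: β = asin((r1+r2)/C) = asin(26/62) = 24.7939°
wrap1 = wrap2 = π + 2β = 229.5877°

wrap1=229.59_deg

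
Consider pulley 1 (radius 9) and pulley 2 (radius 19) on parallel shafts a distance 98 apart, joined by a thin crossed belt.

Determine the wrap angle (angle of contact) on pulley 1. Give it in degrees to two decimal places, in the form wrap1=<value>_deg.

wrap1=213.20_deg

crossed belt: β = asin((r1+r2)/C) = asin(28/98) = 16.6015°
wrap1 = wrap2 = π + 2β = 213.2031°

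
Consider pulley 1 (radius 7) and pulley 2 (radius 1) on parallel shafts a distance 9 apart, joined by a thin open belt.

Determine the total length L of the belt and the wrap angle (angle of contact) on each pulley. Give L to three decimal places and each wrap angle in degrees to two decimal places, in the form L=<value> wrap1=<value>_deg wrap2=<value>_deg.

open belt: β = asin((r2−r1)/C) = asin(-6/9) = -41.8103°
wrap1 = π − 2β = 263.6206°
wrap2 = π + 2β = 96.3794°
tangent length = C·cosβ = 6.7082
L = r1·wrap1 + r2·wrap2 + 2·C·cosβ = 7·4.6010 + 1·1.6821 + 2·6.7082 = 47.3059

L=47.306 wrap1=263.62_deg wrap2=96.38_deg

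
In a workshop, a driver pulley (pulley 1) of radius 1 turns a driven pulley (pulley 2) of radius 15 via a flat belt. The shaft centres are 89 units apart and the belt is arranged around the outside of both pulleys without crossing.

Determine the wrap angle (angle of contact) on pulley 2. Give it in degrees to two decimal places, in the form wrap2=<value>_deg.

wrap2=198.10_deg

open belt: β = asin((r2−r1)/C) = asin(14/89) = 9.0504°
wrap1 = π − 2β = 161.8992°
wrap2 = π + 2β = 198.1008°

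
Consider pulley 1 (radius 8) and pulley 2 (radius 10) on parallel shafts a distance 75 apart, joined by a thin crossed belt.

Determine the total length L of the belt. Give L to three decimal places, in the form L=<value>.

L=210.890

crossed belt: β = asin((r1+r2)/C) = asin(18/75) = 13.8865°
wrap1 = wrap2 = π + 2β = 207.7731°
tangent length = C·cosβ = 72.8080
L = (r1+r2)·wrap + 2·C·cosβ = 18·3.6263 + 2·72.8080 = 210.8898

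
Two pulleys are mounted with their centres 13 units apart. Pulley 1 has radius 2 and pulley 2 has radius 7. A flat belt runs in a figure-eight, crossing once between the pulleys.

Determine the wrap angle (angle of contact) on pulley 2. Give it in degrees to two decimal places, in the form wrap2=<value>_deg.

crossed belt: β = asin((r1+r2)/C) = asin(9/13) = 43.8131°
wrap1 = wrap2 = π + 2β = 267.6261°

wrap2=267.63_deg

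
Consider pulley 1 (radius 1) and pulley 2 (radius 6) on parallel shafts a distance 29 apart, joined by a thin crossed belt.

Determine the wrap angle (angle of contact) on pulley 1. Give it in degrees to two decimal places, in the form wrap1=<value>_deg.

crossed belt: β = asin((r1+r2)/C) = asin(7/29) = 13.9680°
wrap1 = wrap2 = π + 2β = 207.9359°

wrap1=207.94_deg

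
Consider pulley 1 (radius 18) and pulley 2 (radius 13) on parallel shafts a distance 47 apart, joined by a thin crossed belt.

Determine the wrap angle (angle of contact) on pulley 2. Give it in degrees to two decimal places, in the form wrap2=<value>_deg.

crossed belt: β = asin((r1+r2)/C) = asin(31/47) = 41.2674°
wrap1 = wrap2 = π + 2β = 262.5349°

wrap2=262.53_deg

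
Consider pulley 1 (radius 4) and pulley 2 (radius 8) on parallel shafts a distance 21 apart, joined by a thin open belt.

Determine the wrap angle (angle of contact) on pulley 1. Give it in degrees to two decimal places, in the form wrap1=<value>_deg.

open belt: β = asin((r2−r1)/C) = asin(4/21) = 10.9806°
wrap1 = π − 2β = 158.0388°
wrap2 = π + 2β = 201.9612°

wrap1=158.04_deg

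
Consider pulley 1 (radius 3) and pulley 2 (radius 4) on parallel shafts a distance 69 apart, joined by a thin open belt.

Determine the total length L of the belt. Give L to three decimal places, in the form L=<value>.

open belt: β = asin((r2−r1)/C) = asin(1/69) = 0.8304°
wrap1 = π − 2β = 178.3392°
wrap2 = π + 2β = 181.6608°
tangent length = C·cosβ = 68.9928
L = r1·wrap1 + r2·wrap2 + 2·C·cosβ = 3·3.1126 + 4·3.1706 + 2·68.9928 = 160.0056

L=160.006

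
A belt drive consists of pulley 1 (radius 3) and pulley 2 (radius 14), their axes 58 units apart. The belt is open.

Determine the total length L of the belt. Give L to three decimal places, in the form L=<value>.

L=171.500

open belt: β = asin((r2−r1)/C) = asin(11/58) = 10.9327°
wrap1 = π − 2β = 158.1347°
wrap2 = π + 2β = 201.8653°
tangent length = C·cosβ = 56.9473
L = r1·wrap1 + r2·wrap2 + 2·C·cosβ = 3·2.7600 + 14·3.5232 + 2·56.9473 = 171.4996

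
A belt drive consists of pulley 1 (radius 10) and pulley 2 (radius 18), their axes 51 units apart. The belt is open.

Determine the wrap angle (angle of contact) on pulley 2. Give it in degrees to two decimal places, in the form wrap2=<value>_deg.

wrap2=198.05_deg

open belt: β = asin((r2−r1)/C) = asin(8/51) = 9.0248°
wrap1 = π − 2β = 161.9503°
wrap2 = π + 2β = 198.0497°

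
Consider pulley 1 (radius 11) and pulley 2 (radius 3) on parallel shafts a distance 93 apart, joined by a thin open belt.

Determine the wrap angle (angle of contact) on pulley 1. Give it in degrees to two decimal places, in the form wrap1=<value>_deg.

open belt: β = asin((r2−r1)/C) = asin(-8/93) = -4.9348°
wrap1 = π − 2β = 189.8695°
wrap2 = π + 2β = 170.1305°

wrap1=189.87_deg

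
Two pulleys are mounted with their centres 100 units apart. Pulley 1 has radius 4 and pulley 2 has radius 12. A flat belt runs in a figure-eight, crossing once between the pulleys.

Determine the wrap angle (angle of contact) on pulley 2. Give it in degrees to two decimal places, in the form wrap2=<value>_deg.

crossed belt: β = asin((r1+r2)/C) = asin(16/100) = 9.2069°
wrap1 = wrap2 = π + 2β = 198.4138°

wrap2=198.41_deg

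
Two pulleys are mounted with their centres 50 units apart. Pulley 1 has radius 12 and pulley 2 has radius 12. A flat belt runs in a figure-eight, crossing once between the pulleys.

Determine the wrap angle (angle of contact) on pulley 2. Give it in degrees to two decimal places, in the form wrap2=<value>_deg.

crossed belt: β = asin((r1+r2)/C) = asin(24/50) = 28.6854°
wrap1 = wrap2 = π + 2β = 237.3708°

wrap2=237.37_deg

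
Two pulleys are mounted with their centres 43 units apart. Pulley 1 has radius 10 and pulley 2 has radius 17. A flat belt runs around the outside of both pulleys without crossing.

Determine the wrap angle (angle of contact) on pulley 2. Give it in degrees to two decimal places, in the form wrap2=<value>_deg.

open belt: β = asin((r2−r1)/C) = asin(7/43) = 9.3689°
wrap1 = π − 2β = 161.2622°
wrap2 = π + 2β = 198.7378°

wrap2=198.74_deg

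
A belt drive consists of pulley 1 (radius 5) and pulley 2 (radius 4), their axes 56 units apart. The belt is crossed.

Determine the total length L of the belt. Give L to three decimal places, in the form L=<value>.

crossed belt: β = asin((r1+r2)/C) = asin(9/56) = 9.2484°
wrap1 = wrap2 = π + 2β = 198.4967°
tangent length = C·cosβ = 55.2721
L = (r1+r2)·wrap + 2·C·cosβ = 9·3.4644 + 2·55.2721 = 141.7239

L=141.724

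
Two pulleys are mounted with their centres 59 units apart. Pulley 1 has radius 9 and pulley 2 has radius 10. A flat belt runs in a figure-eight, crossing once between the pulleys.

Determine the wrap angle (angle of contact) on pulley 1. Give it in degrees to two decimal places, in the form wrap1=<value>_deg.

crossed belt: β = asin((r1+r2)/C) = asin(19/59) = 18.7860°
wrap1 = wrap2 = π + 2β = 217.5719°

wrap1=217.57_deg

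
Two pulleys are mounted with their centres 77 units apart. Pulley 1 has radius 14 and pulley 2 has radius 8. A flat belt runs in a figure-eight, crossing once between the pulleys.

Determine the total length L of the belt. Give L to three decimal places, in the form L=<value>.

crossed belt: β = asin((r1+r2)/C) = asin(22/77) = 16.6015°
wrap1 = wrap2 = π + 2β = 213.2031°
tangent length = C·cosβ = 73.7902
L = (r1+r2)·wrap + 2·C·cosβ = 22·3.7211 + 2·73.7902 = 229.4446

L=229.445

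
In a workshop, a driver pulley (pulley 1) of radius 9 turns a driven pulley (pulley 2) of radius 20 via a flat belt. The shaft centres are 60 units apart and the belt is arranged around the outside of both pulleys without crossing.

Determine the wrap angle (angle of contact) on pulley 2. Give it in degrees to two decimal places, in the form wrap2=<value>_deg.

open belt: β = asin((r2−r1)/C) = asin(11/60) = 10.5640°
wrap1 = π − 2β = 158.8720°
wrap2 = π + 2β = 201.1280°

wrap2=201.13_deg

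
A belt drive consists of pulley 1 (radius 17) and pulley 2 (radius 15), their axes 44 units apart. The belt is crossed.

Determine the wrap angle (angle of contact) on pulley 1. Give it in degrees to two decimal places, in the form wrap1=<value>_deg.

crossed belt: β = asin((r1+r2)/C) = asin(32/44) = 46.6582°
wrap1 = wrap2 = π + 2β = 273.3165°

wrap1=273.32_deg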